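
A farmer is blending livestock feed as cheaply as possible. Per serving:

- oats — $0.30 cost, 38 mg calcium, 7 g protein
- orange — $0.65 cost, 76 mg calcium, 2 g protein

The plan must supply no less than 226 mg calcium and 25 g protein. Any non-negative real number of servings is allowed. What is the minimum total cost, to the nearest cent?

An LP optimum is at a vertex; with two nutrient constraints at most two foods are used. Check each candidate.
oats only: max(226/38, 25/7) = 5.947 servings → $1.78.
orange only: max(226/76, 25/2) = 12.5 servings → $8.12.
oats + orange with both tight: 3.175 servings and 1.386 servings → $1.85.
The minimum over all feasible corners is $1.78.

$1.78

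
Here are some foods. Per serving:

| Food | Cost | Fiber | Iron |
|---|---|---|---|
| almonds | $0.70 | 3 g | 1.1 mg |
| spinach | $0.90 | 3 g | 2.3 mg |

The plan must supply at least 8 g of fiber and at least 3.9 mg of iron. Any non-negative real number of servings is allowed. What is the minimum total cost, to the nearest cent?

Check every corner: each single food scaled to meet both minima, and each pair solved so both constraints bind.
almonds only: max(8/3, 3.9/1.1) = 3.545 servings → $2.48.
spinach only: max(8/3, 3.9/2.3) = 2.667 servings → $2.40.
almonds + spinach with both tight: 1.861 servings and 0.8056 servings → $2.03.
Cheapest feasible corner: $2.03.

$2.03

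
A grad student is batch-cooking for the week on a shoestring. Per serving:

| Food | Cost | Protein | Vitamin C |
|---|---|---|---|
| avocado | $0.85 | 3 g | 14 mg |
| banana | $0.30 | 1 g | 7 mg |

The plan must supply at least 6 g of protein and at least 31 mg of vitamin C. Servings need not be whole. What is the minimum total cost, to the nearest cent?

$1.72

With two linear requirements the optimum uses one or two foods; enumerate the corners.
avocado only: max(6/3, 31/14) = 2.214 servings → $1.88.
banana only: max(6/1, 31/7) = 6 servings → $1.80.
avocado + banana with both tight: 1.571 servings and 1.286 servings → $1.72.
Cheapest feasible corner: $1.72.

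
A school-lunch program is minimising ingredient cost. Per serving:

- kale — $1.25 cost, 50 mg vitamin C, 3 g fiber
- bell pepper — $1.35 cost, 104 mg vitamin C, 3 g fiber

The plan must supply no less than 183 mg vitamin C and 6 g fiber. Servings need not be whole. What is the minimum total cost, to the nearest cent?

$2.65

With two linear requirements the optimum uses one or two foods; enumerate the corners.
kale only: max(183/50, 6/3) = 3.66 servings → $4.58.
bell pepper only: max(183/104, 6/3) = 2 servings → $2.70.
kale + bell pepper with both tight: 0.463 servings and 1.537 servings → $2.65.
Cheapest feasible corner: $2.65.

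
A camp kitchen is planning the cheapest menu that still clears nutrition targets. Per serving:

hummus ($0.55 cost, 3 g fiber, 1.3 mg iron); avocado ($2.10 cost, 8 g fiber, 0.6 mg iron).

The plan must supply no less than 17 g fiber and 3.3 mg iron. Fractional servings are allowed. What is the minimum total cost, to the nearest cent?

$3.12

An LP optimum is at a vertex; with two nutrient constraints at most two foods are used. Check each candidate.
hummus only: max(17/3, 3.3/1.3) = 5.667 servings → $3.12.
avocado only: max(17/8, 3.3/0.6) = 5.5 servings → $11.55.
hummus + avocado with both tight: 1.884 servings and 1.419 servings → $4.02.
So the least-cost plan costs $3.12.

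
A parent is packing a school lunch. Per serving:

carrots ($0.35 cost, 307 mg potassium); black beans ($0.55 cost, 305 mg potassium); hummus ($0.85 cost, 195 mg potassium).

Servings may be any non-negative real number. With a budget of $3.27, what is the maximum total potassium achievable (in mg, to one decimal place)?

Potassium per dollar: carrots 877.1, black beans 554.5, hummus 229.4.
With no serving limits, spend the whole cost allowance on carrots: $3.27 / $0.35 × 307 mg = 2868.3 mg.

2868.3 mg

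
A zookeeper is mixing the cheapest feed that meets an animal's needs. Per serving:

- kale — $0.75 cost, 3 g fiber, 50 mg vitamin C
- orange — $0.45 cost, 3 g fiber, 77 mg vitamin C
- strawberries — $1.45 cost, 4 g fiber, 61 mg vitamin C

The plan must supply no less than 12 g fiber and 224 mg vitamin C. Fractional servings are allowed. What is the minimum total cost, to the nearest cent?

With two linear requirements the optimum uses one or two foods; enumerate the corners.
kale only: max(12/3, 224/50) = 4.48 servings → $3.36.
orange only: max(12/3, 224/77) = 4 servings → $1.80.
strawberries only: max(12/4, 224/61) = 3.672 servings → $5.32.
kale + orange with both tight: 3.111 servings and 0.8889 servings → $2.73.
kale + strawberries with both targets exact would need a negative amount; discard.
orange + strawberries with both tight: 1.312 servings and 2.016 servings → $3.51.
So the least-cost plan costs $1.80.

$1.80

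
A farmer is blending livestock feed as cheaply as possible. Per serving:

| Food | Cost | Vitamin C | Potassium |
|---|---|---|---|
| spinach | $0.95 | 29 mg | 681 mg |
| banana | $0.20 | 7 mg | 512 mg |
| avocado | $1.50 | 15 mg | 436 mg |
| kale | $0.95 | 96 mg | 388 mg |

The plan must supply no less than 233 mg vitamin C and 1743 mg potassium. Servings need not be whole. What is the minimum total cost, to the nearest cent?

This is a tiny linear program; its minimum lies at a vertex of the feasible set. List the vertices and price them.
spinach only: max(233/29, 1743/681) = 8.034 servings → $7.63.
banana only: max(233/7, 1743/512) = 33.29 servings → $6.66.
avocado only: max(233/15, 1743/436) = 15.53 servings → $23.30.
kale only: max(233/96, 1743/388) = 4.492 servings → $4.27.
spinach + banana: intersection lies outside the first quadrant.
spinach + avocado: intersection lies outside the first quadrant.
spinach + kale with both tight: 1.421 servings and 1.998 servings → $3.25.
banana + avocado with both targets exact would need a negative amount; discard.
banana + kale with both tight: 1.657 servings and 2.306 servings → $2.52.
avocado + kale with both tight: 2.135 servings and 2.094 servings → $5.19.
Cheapest feasible corner: $2.52.

$2.52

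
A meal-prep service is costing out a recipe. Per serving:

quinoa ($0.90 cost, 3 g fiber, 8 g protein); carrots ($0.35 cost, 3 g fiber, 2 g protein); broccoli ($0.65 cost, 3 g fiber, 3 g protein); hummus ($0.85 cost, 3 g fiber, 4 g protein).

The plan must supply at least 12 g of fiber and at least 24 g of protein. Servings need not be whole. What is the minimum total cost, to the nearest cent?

This is a tiny linear program; its minimum lies at a vertex of the feasible set. List the vertices and price them.
quinoa only: max(12/3, 24/8) = 4 servings → $3.60.
carrots only: max(12/3, 24/2) = 12 servings → $4.20.
broccoli only: max(12/3, 24/3) = 8 servings → $5.20.
hummus only: max(12/3, 24/4) = 6 servings → $5.10.
quinoa + carrots with both tight: 2.667 servings and 1.333 servings → $2.87.
quinoa + broccoli with both tight: 2.4 servings and 1.6 servings → $3.20.
quinoa + hummus with both tight: 2 servings and 2 servings → $3.50.
carrots + broccoli: the both-tight solution has a negative serving — not a feasible corner.
carrots + hummus: intersection lies outside the first quadrant.
broccoli + hummus: the both-tight solution has a negative serving — not a feasible corner.
So the least-cost plan costs $2.87.

$2.87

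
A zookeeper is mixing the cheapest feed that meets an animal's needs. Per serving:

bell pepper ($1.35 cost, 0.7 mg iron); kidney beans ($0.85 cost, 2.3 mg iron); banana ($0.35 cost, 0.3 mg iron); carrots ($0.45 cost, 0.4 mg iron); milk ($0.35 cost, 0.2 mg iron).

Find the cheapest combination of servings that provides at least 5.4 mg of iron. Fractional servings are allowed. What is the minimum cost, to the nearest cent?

Cost per mg of iron: kidney beans $0.3696, carrots $1.1250, banana $1.1667, milk $1.7500, bell pepper $1.9286.
With no serving limits, use only kidney beans: 5.4 mg / 2.3 mg = 2.348 servings × $0.85 = $2.00.

$2.00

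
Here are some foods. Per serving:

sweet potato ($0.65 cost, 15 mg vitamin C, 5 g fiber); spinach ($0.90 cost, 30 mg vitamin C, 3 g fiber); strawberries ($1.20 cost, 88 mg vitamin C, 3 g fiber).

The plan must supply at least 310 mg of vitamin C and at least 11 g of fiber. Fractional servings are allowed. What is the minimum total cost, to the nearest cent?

$4.27

This is a tiny linear program; its minimum lies at a vertex of the feasible set. List the vertices and price them.
sweet potato only: max(310/15, 11/5) = 20.67 servings → $13.43.
spinach only: max(310/30, 11/3) = 10.33 servings → $9.30.
strawberries only: max(310/88, 11/3) = 3.667 servings → $4.40.
sweet potato + spinach: the both-tight solution has a negative serving — not a feasible corner.
sweet potato + strawberries with both tight: 0.0962 servings and 3.506 servings → $4.27.
spinach + strawberries with both tight: 0.2184 servings and 3.448 servings → $4.33.
So the least-cost plan costs $4.27.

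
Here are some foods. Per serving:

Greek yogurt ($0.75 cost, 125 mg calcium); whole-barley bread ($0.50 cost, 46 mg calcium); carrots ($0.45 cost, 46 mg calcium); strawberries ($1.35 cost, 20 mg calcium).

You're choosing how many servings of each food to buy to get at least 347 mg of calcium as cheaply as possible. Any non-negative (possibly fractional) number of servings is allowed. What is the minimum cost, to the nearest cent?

$2.08

Cost per mg of calcium: Greek yogurt $0.0060, carrots $0.0098, whole-barley bread $0.0109, strawberries $0.0675.
With no serving limits, use only Greek yogurt: 347 mg / 125 mg = 2.776 servings × $0.75 = $2.08.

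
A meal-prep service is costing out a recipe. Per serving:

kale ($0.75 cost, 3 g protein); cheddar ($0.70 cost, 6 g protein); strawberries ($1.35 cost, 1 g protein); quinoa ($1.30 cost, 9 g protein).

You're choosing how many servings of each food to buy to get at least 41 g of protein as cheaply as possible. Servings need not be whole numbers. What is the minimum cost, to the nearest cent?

Cost per g of protein: cheddar $0.1167, quinoa $0.1444, kale $0.2500, strawberries $1.3500.
With no serving limits, use only cheddar: 41 g / 6 g = 6.833 servings × $0.70 = $4.78.

$4.78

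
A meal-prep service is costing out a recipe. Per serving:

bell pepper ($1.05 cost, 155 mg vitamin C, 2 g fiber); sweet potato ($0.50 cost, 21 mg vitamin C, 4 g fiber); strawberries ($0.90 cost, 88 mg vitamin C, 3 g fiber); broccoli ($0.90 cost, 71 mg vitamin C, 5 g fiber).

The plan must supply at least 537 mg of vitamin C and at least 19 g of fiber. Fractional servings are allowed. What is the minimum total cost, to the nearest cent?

An LP optimum is at a vertex; with two nutrient constraints at most two foods are used. Check each candidate.
bell pepper only: max(537/155, 19/2) = 9.5 servings → $9.97.
sweet potato only: max(537/21, 19/4) = 25.57 servings → $12.79.
strawberries only: max(537/88, 19/3) = 6.333 servings → $5.70.
broccoli only: max(537/71, 19/5) = 7.563 servings → $6.81.
bell pepper + sweet potato with both tight: 3.026 servings and 3.237 servings → $4.80.
bell pepper + strawberries with both targets exact would need a negative amount; discard.
bell pepper + broccoli with both tight: 2.111 servings and 2.956 servings → $4.88.
sweet potato + strawberries with both tight: 0.2111 servings and 6.052 servings → $5.55.
sweet potato + broccoli: the both-tight solution has a negative serving — not a feasible corner.
strawberries + broccoli with both tight: 5.885 servings and 0.2687 servings → $5.54.
So the least-cost plan costs $4.80.

$4.80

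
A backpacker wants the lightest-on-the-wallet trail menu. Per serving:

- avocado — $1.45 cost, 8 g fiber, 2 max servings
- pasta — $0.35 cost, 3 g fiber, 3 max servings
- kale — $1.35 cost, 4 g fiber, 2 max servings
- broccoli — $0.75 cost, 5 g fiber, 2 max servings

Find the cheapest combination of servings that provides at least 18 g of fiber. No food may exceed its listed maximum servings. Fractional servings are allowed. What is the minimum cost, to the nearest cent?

Cost per g of fiber: pasta $0.1167, broccoli $0.1500, avocado $0.1812, kale $0.3375.
Take 3 servings of pasta: +9.0 g fiber for $1.05 (total $1.05, still need 9.0 g).
Take 1.8 servings of broccoli: +9.0 g fiber for $1.35 (total $2.40, still need 0.0 g).
Filling from the cheapest source first is optimal under one linear minimum: $2.40.

$2.40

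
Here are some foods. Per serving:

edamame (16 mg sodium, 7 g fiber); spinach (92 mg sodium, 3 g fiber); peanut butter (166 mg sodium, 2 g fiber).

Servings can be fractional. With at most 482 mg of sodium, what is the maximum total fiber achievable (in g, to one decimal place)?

Fiber per mg sodium: edamame 0.4375, spinach 0.03261, peanut butter 0.01205.
With no serving limits, spend the whole sodium allowance on edamame: 482 mg / 16 mg × 7 g = 210.9 g.

210.9 g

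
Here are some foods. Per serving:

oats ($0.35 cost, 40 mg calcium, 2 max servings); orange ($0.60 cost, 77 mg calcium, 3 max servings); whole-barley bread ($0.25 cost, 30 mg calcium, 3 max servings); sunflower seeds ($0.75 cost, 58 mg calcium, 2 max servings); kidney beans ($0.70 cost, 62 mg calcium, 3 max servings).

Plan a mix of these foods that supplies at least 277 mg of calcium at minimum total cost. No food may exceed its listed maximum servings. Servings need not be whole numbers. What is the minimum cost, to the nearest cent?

$2.18

Cost per mg of calcium: orange $0.0078, whole-barley bread $0.0083, oats $0.0088, kidney beans $0.0113, sunflower seeds $0.0129.
Take 3 servings of orange: +231.0 mg calcium for $1.80 (total $1.80, still need 46.0 mg).
Take 1.533 servings of whole-barley bread: +46.0 mg calcium for $0.38 (total $2.18, still need 0.0 mg).
Filling from the cheapest source first is optimal under one linear minimum: $2.18.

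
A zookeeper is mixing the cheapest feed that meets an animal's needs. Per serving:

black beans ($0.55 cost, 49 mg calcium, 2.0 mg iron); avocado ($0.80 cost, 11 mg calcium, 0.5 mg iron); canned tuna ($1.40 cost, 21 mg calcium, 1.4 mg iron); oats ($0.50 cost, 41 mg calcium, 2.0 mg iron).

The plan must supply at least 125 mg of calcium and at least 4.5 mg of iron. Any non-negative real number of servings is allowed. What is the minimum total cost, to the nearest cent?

black beans only: max(125/49, 4.5/2.0) = 2.551 servings → $1.40.
avocado only: max(125/11, 4.5/0.5) = 11.36 servings → $9.09.
canned tuna only: max(125/21, 4.5/1.4) = 5.952 servings → $8.33.
oats only: max(125/41, 4.5/2.0) = 3.049 servings → $1.52.
black beans + avocado: the both-tight solution has a negative serving — not a feasible corner.
black beans + canned tuna: intersection lies outside the first quadrant.
black beans + oats: the both-tight solution has a negative serving — not a feasible corner.
avocado + canned tuna: the both-tight solution has a negative serving — not a feasible corner.
avocado + oats: the both-tight solution has a negative serving — not a feasible corner.
canned tuna + oats: the both-tight solution has a negative serving — not a feasible corner.
Cheapest feasible corner: $1.40.

$1.40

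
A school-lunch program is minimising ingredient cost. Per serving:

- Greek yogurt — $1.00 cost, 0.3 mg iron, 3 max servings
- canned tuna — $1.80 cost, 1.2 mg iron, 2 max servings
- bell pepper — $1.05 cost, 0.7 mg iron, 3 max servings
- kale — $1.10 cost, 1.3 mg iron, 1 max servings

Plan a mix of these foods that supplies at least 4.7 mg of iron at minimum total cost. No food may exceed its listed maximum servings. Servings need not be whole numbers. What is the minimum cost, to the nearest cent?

$6.20

Cost per mg of iron: kale $0.8462, canned tuna $1.5000, bell pepper $1.5000, Greek yogurt $3.3333.
Take 1 serving of kale: +1.3 mg iron for $1.10 (total $1.10, still need 3.4 mg).
Take 2 servings of canned tuna: +2.4 mg iron for $3.60 (total $4.70, still need 1.0 mg).
Take 1.429 servings of bell pepper: +1.0 mg iron for $1.50 (total $6.20, still need 0.0 mg).
Filling from the cheapest source first is optimal under one linear minimum: $6.20.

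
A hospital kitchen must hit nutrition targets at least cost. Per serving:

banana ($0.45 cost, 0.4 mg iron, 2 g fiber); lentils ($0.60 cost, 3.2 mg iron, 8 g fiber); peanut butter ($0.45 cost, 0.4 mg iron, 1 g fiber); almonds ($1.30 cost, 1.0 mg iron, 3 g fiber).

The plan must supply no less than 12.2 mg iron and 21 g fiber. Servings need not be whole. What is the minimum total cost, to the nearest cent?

The cheapest plan sits at a corner of the feasible region — with two constraints it uses at most two foods.
banana only: max(12.2/0.4, 21/2) = 30.5 servings → $13.72.
lentils only: max(12.2/3.2, 21/8) = 3.812 servings → $2.29.
peanut butter only: max(12.2/0.4, 21/1) = 30.5 servings → $13.72.
almonds only: max(12.2/1.0, 21/3) = 12.2 servings → $15.86.
banana + lentils: intersection lies outside the first quadrant.
banana + peanut butter: intersection lies outside the first quadrant.
banana + almonds: the both-tight solution has a negative serving — not a feasible corner.
lentils + peanut butter (both tight): parallel constraints — no distinct corner.
lentils + almonds with both targets exact would need a negative amount; discard.
peanut butter + almonds with both targets exact would need a negative amount; discard.
Cheapest feasible corner: $2.29.

$2.29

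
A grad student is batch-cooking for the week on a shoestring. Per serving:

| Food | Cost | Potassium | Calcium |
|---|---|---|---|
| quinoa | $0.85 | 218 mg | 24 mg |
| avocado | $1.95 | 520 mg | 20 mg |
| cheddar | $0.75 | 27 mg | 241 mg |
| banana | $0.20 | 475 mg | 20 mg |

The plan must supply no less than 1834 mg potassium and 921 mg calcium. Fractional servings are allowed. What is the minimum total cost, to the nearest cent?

$3.37

Two binding constraints pin down two serving amounts, so the optimal mix uses at most two foods. The candidates are each food alone (scaled to the tighter of potassium/calcium) and each pair with both constraints tight.
quinoa only: max(1834/218, 921/24) = 38.38 servings → $32.62.
avocado only: max(1834/520, 921/20) = 46.05 servings → $89.80.
cheddar only: max(1834/27, 921/241) = 67.93 servings → $50.94.
banana only: max(1834/475, 921/20) = 46.05 servings → $9.21.
quinoa + avocado: the both-tight solution has a negative serving — not a feasible corner.
quinoa + cheddar with both tight: 8.039 servings and 3.021 servings → $9.10.
quinoa + banana: intersection lies outside the first quadrant.
avocado + cheddar with both tight: 3.343 servings and 3.544 servings → $9.18.
avocado + banana: the both-tight solution has a negative serving — not a feasible corner.
cheddar + banana with both tight: 3.518 servings and 3.661 servings → $3.37.
Cheapest feasible corner: $3.37.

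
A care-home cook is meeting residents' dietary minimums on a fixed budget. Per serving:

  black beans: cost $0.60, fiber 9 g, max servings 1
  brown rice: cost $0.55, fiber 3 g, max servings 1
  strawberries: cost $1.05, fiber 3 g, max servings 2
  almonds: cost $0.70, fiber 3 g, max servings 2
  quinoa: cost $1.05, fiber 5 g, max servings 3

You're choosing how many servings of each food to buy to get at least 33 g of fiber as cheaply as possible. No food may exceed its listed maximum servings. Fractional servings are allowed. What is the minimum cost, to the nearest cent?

$5.70

Cost per g of fiber: black beans $0.0667, brown rice $0.1833, quinoa $0.2100, almonds $0.2333, strawberries $0.3500.
Take 1 serving of black beans: +9.0 g fiber for $0.60 (total $0.60, still need 24.0 g).
Take 1 serving of brown rice: +3.0 g fiber for $0.55 (total $1.15, still need 21.0 g).
Take 3 servings of quinoa: +15.0 g fiber for $3.15 (total $4.30, still need 6.0 g).
Take 2 servings of almonds: +6.0 g fiber for $1.40 (total $5.70, still need 0.0 g).
Greedy by cheapest-per-g is optimal for a single linear constraint, so the minimum cost is $5.70.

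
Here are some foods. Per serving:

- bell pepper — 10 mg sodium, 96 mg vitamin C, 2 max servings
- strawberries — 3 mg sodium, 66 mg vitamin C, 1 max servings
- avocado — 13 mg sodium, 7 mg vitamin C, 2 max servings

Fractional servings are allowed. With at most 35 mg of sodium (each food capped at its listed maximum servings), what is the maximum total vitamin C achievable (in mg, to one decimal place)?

Vitamin C per mg sodium: strawberries 22, bell pepper 9.6, avocado 0.5385.
Take 1 serving of strawberries: uses 3 mg sodium, +66.0 mg vitamin C (running total 66.0 mg).
Take 2 servings of bell pepper: uses 20 mg sodium, +192.0 mg vitamin C (running total 258.0 mg).
Take 0.9231 servings of avocado: uses 12 mg sodium, +6.5 mg vitamin C (running total 264.5 mg).
Greedy by best ratio exhausts the sodium allowance optimally: 264.5 mg.

264.5 mg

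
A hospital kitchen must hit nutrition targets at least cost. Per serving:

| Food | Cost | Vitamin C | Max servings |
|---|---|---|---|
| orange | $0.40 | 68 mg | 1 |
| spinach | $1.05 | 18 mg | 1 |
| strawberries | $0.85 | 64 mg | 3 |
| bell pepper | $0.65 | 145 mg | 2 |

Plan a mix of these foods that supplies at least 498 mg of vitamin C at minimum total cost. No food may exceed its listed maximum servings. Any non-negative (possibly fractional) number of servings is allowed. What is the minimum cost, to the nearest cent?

Cost per mg of vitamin C: bell pepper $0.0045, orange $0.0059, strawberries $0.0133, spinach $0.0583.
Take 2 servings of bell pepper: +290.0 mg vitamin C for $1.30 (total $1.30, still need 208.0 mg).
Take 1 serving of orange: +68.0 mg vitamin C for $0.40 (total $1.70, still need 140.0 mg).
Take 2.188 servings of strawberries: +140.0 mg vitamin C for $1.86 (total $3.56, still need 0.0 mg).
Filling from the cheapest source first is optimal under one linear minimum: $3.56.

$3.56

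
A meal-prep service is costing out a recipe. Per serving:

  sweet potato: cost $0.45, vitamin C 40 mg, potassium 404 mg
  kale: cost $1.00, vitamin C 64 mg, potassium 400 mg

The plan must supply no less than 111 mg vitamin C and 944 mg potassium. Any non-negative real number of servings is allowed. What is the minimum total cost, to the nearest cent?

$1.25

This is a tiny linear program; its minimum lies at a vertex of the feasible set. List the vertices and price them.
sweet potato only: max(111/40, 944/404) = 2.775 servings → $1.25.
kale only: max(111/64, 944/400) = 2.36 servings → $2.36.
sweet potato + kale with both tight: 1.625 servings and 0.7188 servings → $1.45.
The minimum over all feasible corners is $1.25.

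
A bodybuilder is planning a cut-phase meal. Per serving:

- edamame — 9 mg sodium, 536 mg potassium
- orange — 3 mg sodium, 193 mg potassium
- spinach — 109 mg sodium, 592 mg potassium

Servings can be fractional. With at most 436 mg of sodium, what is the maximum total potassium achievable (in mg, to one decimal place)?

28049.3 mg

Potassium per mg sodium: orange 64.33, edamame 59.56, spinach 5.431.
With no serving limits, spend the whole sodium allowance on orange: 436 mg / 3 mg × 193 mg = 28049.3 mg.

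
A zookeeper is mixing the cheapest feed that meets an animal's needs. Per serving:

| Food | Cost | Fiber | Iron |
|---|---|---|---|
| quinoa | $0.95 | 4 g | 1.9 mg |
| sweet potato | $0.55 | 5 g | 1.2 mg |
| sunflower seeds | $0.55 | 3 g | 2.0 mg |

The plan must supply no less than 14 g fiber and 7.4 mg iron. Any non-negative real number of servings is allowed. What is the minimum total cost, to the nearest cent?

$2.23

quinoa only: max(14/4, 7.4/1.9) = 3.895 servings → $3.70.
sweet potato only: max(14/5, 7.4/1.2) = 6.167 servings → $3.39.
sunflower seeds only: max(14/3, 7.4/2.0) = 4.667 servings → $2.57.
quinoa + sweet potato: intersection lies outside the first quadrant.
quinoa + sunflower seeds with both tight: 2.522 servings and 1.304 servings → $3.11.
sweet potato + sunflower seeds with both tight: 0.9062 servings and 3.156 servings → $2.23.
So the least-cost plan costs $2.23.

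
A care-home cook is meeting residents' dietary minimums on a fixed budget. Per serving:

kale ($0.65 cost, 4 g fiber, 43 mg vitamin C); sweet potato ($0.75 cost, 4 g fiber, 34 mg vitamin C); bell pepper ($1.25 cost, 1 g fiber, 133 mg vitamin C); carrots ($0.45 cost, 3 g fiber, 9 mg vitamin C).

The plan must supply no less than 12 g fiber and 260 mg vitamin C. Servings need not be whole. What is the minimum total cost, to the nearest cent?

$3.12

Two binding constraints pin down two serving amounts, so the optimal mix uses at most two foods. The candidates are each food alone (scaled to the tighter of fiber/vitamin C) and each pair with both constraints tight.
kale only: max(12/4, 260/43) = 6.047 servings → $3.93.
sweet potato only: max(12/4, 260/34) = 7.647 servings → $5.74.
bell pepper only: max(12/1, 260/133) = 12 servings → $15.00.
carrots only: max(12/3, 260/9) = 28.89 servings → $13.00.
kale + sweet potato: the both-tight solution has a negative serving — not a feasible corner.
kale + bell pepper with both tight: 2.732 servings and 1.072 servings → $3.12.
kale + carrots with both targets exact would need a negative amount; discard.
sweet potato + bell pepper with both tight: 2.683 servings and 1.269 servings → $3.60.
sweet potato + carrots: intersection lies outside the first quadrant.
bell pepper + carrots with both tight: 1.723 servings and 3.426 servings → $3.70.
The minimum over all feasible corners is $3.12.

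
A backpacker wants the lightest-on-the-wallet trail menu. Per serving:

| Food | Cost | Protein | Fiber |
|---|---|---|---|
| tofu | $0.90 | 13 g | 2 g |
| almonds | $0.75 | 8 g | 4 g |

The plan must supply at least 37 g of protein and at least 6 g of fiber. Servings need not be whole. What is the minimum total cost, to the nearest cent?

$2.58

The cheapest plan sits at a corner of the feasible region — with two constraints it uses at most two foods.
tofu only: max(37/13, 6/2) = 3 servings → $2.70.
almonds only: max(37/8, 6/4) = 4.625 servings → $3.47.
tofu + almonds with both tight: 2.778 servings and 0.1111 servings → $2.58.
Cheapest feasible corner: $2.58.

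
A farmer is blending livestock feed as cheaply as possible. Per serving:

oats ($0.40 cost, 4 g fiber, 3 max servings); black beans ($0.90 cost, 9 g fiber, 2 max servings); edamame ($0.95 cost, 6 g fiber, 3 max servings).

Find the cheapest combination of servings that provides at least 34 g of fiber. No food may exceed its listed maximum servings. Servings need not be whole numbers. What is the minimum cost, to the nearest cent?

$3.63

Cost per g of fiber: oats $0.1000, black beans $0.1000, edamame $0.1583.
Take 3 servings of oats: +12.0 g fiber for $1.20 (total $1.20, still need 22.0 g).
Take 2 servings of black beans: +18.0 g fiber for $1.80 (total $3.00, still need 4.0 g).
Take 0.6667 servings of edamame: +4.0 g fiber for $0.63 (total $3.63, still need 0.0 g).
Filling from the cheapest source first is optimal under one linear minimum: $3.63.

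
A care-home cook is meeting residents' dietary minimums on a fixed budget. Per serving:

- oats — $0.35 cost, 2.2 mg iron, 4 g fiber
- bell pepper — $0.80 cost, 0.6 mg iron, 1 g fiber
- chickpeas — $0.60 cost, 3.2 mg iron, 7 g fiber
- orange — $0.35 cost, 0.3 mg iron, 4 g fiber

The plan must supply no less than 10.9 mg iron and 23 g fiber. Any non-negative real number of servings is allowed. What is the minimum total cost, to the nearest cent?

$1.98

Minimising a linear cost over {iron ≥ 10.9, fiber ≥ 23, servings ≥ 0} — the optimum is at a vertex, using one or two foods.
oats only: max(10.9/2.2, 23/4) = 5.75 servings → $2.01.
bell pepper only: max(10.9/0.6, 23/1) = 23 servings → $18.40.
chickpeas only: max(10.9/3.2, 23/7) = 3.406 servings → $2.04.
orange only: max(10.9/0.3, 23/4) = 36.33 servings → $12.72.
oats + bell pepper: the both-tight solution has a negative serving — not a feasible corner.
oats + chickpeas with both tight: 1.038 servings and 2.692 servings → $1.98.
oats + orange with both tight: 4.829 servings and 0.9211 servings → $2.01.
bell pepper + chickpeas with both tight: 2.7 servings and 2.9 servings → $3.90.
bell pepper + orange with both tight: 17.48 servings and 1.381 servings → $14.46.
chickpeas + orange: the both-tight solution has a negative serving — not a feasible corner.
The minimum over all feasible corners is $1.98.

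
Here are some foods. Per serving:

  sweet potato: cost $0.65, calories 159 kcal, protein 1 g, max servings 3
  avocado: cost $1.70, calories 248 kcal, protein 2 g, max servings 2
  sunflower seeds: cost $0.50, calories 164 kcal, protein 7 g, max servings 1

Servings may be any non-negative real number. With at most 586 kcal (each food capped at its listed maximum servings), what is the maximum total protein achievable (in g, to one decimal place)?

Protein per kcal: sunflower seeds 0.04268, avocado 0.008065, sweet potato 0.006289.
Take 1 serving of sunflower seeds: uses 164 kcal, +7.0 g protein (running total 7.0 g).
Take 1.702 servings of avocado: uses 422 kcal, +3.4 g protein (running total 10.4 g).
Filling greedily by protein-per-kcal is optimal for one linear limit, giving 10.4 g.

10.4 g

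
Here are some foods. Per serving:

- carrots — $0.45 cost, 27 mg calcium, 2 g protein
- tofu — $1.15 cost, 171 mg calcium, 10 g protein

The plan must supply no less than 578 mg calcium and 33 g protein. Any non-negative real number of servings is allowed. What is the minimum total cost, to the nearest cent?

An LP optimum is at a vertex; with two nutrient constraints at most two foods are used. Check each candidate.
carrots only: max(578/27, 33/2) = 21.41 servings → $9.63.
tofu only: max(578/171, 33/10) = 3.38 servings → $3.89.
carrots + tofu with both targets exact would need a negative amount; discard.
So the least-cost plan costs $3.89.

$3.89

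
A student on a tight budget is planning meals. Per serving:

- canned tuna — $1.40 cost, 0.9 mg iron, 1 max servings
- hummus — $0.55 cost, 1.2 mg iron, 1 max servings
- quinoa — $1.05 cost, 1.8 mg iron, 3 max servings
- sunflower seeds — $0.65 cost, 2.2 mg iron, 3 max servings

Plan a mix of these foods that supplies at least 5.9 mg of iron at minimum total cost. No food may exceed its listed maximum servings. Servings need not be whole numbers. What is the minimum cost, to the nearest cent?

$1.74

Cost per mg of iron: sunflower seeds $0.2955, hummus $0.4583, quinoa $0.5833, canned tuna $1.5556.
Take 2.682 servings of sunflower seeds: +5.9 mg iron for $1.74 (total $1.74, still need 0.0 mg).
Greedy by cheapest-per-mg is optimal for a single linear constraint, so the minimum cost is $1.74.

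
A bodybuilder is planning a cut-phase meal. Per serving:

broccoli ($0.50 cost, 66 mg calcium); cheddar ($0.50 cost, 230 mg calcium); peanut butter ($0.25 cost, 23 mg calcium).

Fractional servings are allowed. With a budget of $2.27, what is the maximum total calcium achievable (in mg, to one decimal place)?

Calcium per dollar: cheddar 460, broccoli 132, peanut butter 92.
With no serving limits, spend the whole cost allowance on cheddar: $2.27 / $0.50 × 230 mg = 1044.2 mg.

1044.2 mg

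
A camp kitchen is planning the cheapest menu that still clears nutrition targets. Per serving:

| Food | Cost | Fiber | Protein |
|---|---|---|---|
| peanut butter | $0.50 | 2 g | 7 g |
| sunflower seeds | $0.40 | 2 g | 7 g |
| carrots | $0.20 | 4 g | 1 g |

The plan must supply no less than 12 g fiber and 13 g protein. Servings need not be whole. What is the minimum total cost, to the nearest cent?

Two binding constraints pin down two serving amounts, so the optimal mix uses at most two foods. The candidates are each food alone (scaled to the tighter of fiber/protein) and each pair with both constraints tight.
peanut butter only: max(12/2, 13/7) = 6 servings → $3.00.
sunflower seeds only: max(12/2, 13/7) = 6 servings → $2.40.
carrots only: max(12/4, 13/1) = 13 servings → $2.60.
peanut butter + sunflower seeds (both tight): parallel constraints — no distinct corner.
peanut butter + carrots with both tight: 1.538 servings and 2.231 servings → $1.22.
sunflower seeds + carrots with both tight: 1.538 servings and 2.231 servings → $1.06.
Cheapest feasible corner: $1.06.

$1.06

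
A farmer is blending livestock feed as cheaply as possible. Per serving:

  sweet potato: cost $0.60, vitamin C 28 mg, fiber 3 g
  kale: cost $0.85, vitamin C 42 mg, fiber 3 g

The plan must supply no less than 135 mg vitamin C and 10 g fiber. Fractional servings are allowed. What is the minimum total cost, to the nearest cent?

$2.74

A basic optimal solution has at most two foods positive. Try each food alone and each pair with both targets met exactly.
sweet potato only: max(135/28, 10/3) = 4.821 servings → $2.89.
kale only: max(135/42, 10/3) = 3.333 servings → $2.83.
sweet potato + kale with both tight: 0.3571 servings and 2.976 servings → $2.74.
Cheapest feasible corner: $2.74.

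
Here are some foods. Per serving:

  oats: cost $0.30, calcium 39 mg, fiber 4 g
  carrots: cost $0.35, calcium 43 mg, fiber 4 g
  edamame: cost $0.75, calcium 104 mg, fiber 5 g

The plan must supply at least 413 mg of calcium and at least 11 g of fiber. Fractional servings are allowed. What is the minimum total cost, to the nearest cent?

$2.98

oats only: max(413/39, 11/4) = 10.59 servings → $3.18.
carrots only: max(413/43, 11/4) = 9.605 servings → $3.36.
edamame only: max(413/104, 11/5) = 3.971 servings → $2.98.
oats + carrots: the both-tight solution has a negative serving — not a feasible corner.
oats + edamame: intersection lies outside the first quadrant.
carrots + edamame: intersection lies outside the first quadrant.
So the least-cost plan costs $2.98.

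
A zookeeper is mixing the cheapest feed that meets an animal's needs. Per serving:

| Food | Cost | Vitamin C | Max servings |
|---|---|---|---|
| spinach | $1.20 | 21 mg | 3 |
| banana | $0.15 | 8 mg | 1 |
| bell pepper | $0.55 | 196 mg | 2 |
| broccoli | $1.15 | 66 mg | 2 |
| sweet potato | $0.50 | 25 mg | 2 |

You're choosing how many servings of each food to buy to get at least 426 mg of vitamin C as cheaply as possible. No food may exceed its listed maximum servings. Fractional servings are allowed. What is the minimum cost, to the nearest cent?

Cost per mg of vitamin C: bell pepper $0.0028, broccoli $0.0174, banana $0.0187, sweet potato $0.0200, spinach $0.0571.
Take 2 servings of bell pepper: +392.0 mg vitamin C for $1.10 (total $1.10, still need 34.0 mg).
Take 0.5152 servings of broccoli: +34.0 mg vitamin C for $0.59 (total $1.69, still need 0.0 mg).
Filling from the cheapest source first is optimal under one linear minimum: $1.69.

$1.69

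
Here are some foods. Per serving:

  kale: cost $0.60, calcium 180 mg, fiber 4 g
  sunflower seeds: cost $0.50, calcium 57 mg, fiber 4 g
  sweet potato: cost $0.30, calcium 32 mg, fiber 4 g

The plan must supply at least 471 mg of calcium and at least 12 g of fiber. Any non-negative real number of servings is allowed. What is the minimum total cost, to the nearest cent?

Compare the cost at each extreme point of the feasible region.
kale only: max(471/180, 12/4) = 3 servings → $1.80.
sunflower seeds only: max(471/57, 12/4) = 8.263 servings → $4.13.
sweet potato only: max(471/32, 12/4) = 14.72 servings → $4.42.
kale + sunflower seeds with both tight: 2.439 servings and 0.561 servings → $1.74.
kale + sweet potato with both tight: 2.534 servings and 0.4662 servings → $1.66.
sunflower seeds + sweet potato: intersection lies outside the first quadrant.
So the least-cost plan costs $1.66.

$1.66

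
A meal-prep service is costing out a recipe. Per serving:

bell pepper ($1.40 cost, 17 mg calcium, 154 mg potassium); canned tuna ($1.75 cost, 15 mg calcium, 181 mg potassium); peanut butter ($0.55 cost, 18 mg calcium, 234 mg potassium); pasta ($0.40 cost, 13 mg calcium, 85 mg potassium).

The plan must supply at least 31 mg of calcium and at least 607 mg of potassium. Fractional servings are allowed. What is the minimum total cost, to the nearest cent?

$1.43

A basic optimal solution has at most two foods positive. Try each food alone and each pair with both targets met exactly.
bell pepper only: max(31/17, 607/154) = 3.942 servings → $5.52.
canned tuna only: max(31/15, 607/181) = 3.354 servings → $5.87.
peanut butter only: max(31/18, 607/234) = 2.594 servings → $1.43.
pasta only: max(31/13, 607/85) = 7.141 servings → $2.86.
bell pepper + canned tuna: the both-tight solution has a negative serving — not a feasible corner.
bell pepper + peanut butter: the both-tight solution has a negative serving — not a feasible corner.
bell pepper + pasta with both targets exact would need a negative amount; discard.
canned tuna + peanut butter: intersection lies outside the first quadrant.
canned tuna + pasta: the both-tight solution has a negative serving — not a feasible corner.
peanut butter + pasta: the both-tight solution has a negative serving — not a feasible corner.
So the least-cost plan costs $1.43.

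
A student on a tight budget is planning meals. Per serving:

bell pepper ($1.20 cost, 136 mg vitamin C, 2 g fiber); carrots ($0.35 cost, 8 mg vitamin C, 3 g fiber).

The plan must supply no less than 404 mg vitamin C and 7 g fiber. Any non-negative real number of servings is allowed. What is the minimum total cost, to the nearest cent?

$3.67

Minimising a linear cost over {vitamin C ≥ 404, fiber ≥ 7, servings ≥ 0} — the optimum is at a vertex, using one or two foods.
bell pepper only: max(404/136, 7/2) = 3.5 servings → $4.20.
carrots only: max(404/8, 7/3) = 50.5 servings → $17.68.
bell pepper + carrots with both tight: 2.949 servings and 0.3673 servings → $3.67.
So the least-cost plan costs $3.67.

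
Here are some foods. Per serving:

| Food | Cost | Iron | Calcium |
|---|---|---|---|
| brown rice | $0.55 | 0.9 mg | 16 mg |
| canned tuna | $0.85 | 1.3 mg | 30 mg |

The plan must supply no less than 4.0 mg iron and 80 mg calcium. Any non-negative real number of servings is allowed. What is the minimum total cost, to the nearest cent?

A basic optimal solution has at most two foods positive. Try each food alone and each pair with both targets met exactly.
brown rice only: max(4.0/0.9, 80/16) = 5 servings → $2.75.
canned tuna only: max(4.0/1.3, 80/30) = 3.077 servings → $2.62.
brown rice + canned tuna with both tight: 2.581 servings and 1.29 servings → $2.52.
The minimum over all feasible corners is $2.52.

$2.52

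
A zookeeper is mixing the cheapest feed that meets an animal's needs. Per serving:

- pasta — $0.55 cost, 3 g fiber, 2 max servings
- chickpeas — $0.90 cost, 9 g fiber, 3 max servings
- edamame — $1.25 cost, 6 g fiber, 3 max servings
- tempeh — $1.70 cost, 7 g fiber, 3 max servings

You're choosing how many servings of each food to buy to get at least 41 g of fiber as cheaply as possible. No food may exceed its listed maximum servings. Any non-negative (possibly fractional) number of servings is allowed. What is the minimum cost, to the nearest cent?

$5.47

Cost per g of fiber: chickpeas $0.1000, pasta $0.1833, edamame $0.2083, tempeh $0.2429.
Take 3 servings of chickpeas: +27.0 g fiber for $2.70 (total $2.70, still need 14.0 g).
Take 2 servings of pasta: +6.0 g fiber for $1.10 (total $3.80, still need 8.0 g).
Take 1.333 servings of edamame: +8.0 g fiber for $1.67 (total $5.47, still need 0.0 g).
Filling from the cheapest source first is optimal under one linear minimum: $5.47.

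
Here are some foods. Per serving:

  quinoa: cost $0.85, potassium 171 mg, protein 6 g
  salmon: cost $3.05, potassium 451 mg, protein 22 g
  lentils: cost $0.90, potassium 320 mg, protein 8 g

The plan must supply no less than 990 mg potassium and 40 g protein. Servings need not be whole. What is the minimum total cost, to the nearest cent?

Minimising a linear cost over {potassium ≥ 990, protein ≥ 40, servings ≥ 0} — the optimum is at a vertex, using one or two foods.
quinoa only: max(990/171, 40/6) = 6.667 servings → $5.67.
salmon only: max(990/451, 40/22) = 2.195 servings → $6.70.
lentils only: max(990/320, 40/8) = 5 servings → $4.50.
quinoa + salmon with both tight: 3.542 servings and 0.8523 servings → $5.61.
quinoa + lentils: intersection lies outside the first quadrant.
salmon + lentils with both tight: 1.422 servings and 1.09 servings → $5.32.
Cheapest feasible corner: $4.50.

$4.50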